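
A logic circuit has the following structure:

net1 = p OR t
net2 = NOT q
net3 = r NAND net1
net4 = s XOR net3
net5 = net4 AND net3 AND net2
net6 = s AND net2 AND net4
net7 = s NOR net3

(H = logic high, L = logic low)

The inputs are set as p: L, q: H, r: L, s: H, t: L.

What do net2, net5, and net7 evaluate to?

net1 = p OR t = L OR L = L
net2 = NOT q = NOT H = L
net3 = r NAND net1 = L NAND L = H
net4 = s XOR net3 = H XOR H = L
net5 = net4 AND net3 AND net2 = L AND H AND L = L
net7 = s NOR net3 = H NOR H = L

net2 = L; net5 = L; net7 = L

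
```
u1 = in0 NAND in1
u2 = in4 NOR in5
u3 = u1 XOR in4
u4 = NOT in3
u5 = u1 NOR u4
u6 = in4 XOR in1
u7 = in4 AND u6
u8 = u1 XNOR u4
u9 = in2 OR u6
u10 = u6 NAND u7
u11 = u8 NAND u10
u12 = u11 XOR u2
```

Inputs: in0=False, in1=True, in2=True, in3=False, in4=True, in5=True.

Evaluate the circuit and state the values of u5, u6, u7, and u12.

u1 = in0 NAND in1 = False NAND True = True
u2 = in4 NOR in5 = True NOR True = False
u4 = NOT in3 = NOT False = True
u5 = u1 NOR u4 = True NOR True = False
u6 = in4 XOR in1 = True XOR True = False
u7 = in4 AND u6 = True AND False = False
u8 = u1 XNOR u4 = True XNOR True = True
u10 = u6 NAND u7 = False NAND False = True
u11 = u8 NAND u10 = True NAND True = False
u12 = u11 XOR u2 = False XOR False = False

u5 = False, u6 = False, u7 = False, u12 = False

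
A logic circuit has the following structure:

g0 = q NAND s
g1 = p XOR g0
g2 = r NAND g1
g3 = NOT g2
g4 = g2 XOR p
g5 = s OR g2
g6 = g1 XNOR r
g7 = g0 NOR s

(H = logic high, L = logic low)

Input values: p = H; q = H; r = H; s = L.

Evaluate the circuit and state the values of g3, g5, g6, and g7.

g3 = L, g5 = H, g6 = L, g7 = L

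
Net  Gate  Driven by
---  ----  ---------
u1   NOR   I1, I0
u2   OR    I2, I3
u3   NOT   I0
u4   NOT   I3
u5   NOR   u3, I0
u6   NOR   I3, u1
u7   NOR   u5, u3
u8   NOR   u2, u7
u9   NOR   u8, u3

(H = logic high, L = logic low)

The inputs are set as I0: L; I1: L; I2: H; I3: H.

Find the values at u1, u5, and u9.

u1 = I1 NOR I0 = L NOR L = H
u2 = I2 OR I3 = H OR H = H
u3 = NOT I0 = NOT L = H
u5 = u3 NOR I0 = H NOR L = L
u7 = u5 NOR u3 = L NOR H = L
u8 = u2 NOR u7 = H NOR L = L
u9 = u8 NOR u3 = L NOR H = L

u1 = H, u5 = L, u9 = L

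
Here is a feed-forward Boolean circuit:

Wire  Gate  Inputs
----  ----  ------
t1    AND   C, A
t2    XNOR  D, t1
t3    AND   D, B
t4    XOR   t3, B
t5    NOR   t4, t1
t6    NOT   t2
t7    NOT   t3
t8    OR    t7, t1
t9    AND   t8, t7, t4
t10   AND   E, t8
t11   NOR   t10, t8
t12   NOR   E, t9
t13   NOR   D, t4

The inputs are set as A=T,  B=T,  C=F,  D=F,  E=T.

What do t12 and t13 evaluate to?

t1 = C AND A = F AND T = F
t3 = D AND B = F AND T = F
t4 = t3 XOR B = F XOR T = T
t7 = NOT t3 = NOT F = T
t8 = t7 OR t1 = T OR F = T
t9 = t8 AND t7 AND t4 = T AND T AND T = T
t12 = E NOR t9 = T NOR T = F
t13 = D NOR t4 = F NOR T = F

t12 = F, t13 = F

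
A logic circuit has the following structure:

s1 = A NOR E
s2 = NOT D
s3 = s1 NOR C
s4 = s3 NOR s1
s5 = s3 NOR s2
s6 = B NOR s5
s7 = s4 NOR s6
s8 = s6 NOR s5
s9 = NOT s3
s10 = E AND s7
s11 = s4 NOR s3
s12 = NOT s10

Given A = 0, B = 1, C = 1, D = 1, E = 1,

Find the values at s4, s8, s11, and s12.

s4 = 1, s8 = 0, s11 = 0, s12 = 1

s1 = A NOR E = 0 NOR 1 = 0
s2 = NOT D = NOT 1 = 0
s3 = s1 NOR C = 0 NOR 1 = 0
s4 = s3 NOR s1 = 0 NOR 0 = 1
s5 = s3 NOR s2 = 0 NOR 0 = 1
s6 = B NOR s5 = 1 NOR 1 = 0
s7 = s4 NOR s6 = 1 NOR 0 = 0
s8 = s6 NOR s5 = 0 NOR 1 = 0
s10 = E AND s7 = 1 AND 0 = 0
s11 = s4 NOR s3 = 1 NOR 0 = 0
s12 = NOT s10 = NOT 0 = 1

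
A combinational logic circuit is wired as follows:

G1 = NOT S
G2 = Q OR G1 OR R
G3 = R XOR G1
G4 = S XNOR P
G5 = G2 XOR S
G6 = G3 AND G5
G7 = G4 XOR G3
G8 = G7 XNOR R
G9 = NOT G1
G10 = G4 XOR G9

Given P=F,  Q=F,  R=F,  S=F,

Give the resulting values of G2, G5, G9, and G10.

G1 = NOT S = NOT F = T
G2 = Q OR G1 OR R = F OR T OR F = T
G4 = S XNOR P = F XNOR F = T
G5 = G2 XOR S = T XOR F = T
G9 = NOT G1 = NOT T = F
G10 = G4 XOR G9 = T XOR F = T

G2 = T  G5 = T  G9 = F  G10 = T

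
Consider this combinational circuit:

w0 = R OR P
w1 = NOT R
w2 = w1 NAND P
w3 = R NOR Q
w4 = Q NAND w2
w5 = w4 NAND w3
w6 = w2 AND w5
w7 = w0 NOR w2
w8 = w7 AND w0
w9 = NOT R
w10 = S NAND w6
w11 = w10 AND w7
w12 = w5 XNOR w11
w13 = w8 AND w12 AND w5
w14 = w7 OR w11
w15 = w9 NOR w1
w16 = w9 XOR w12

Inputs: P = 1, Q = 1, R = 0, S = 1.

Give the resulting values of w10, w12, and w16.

w0 = R OR P = 0 OR 1 = 1
w1 = NOT R = NOT 0 = 1
w2 = w1 NAND P = 1 NAND 1 = 0
w3 = R NOR Q = 0 NOR 1 = 0
w4 = Q NAND w2 = 1 NAND 0 = 1
w5 = w4 NAND w3 = 1 NAND 0 = 1
w6 = w2 AND w5 = 0 AND 1 = 0
w7 = w0 NOR w2 = 1 NOR 0 = 0
w9 = NOT R = NOT 0 = 1
w10 = S NAND w6 = 1 NAND 0 = 1
w11 = w10 AND w7 = 1 AND 0 = 0
w12 = w5 XNOR w11 = 1 XNOR 0 = 0
w16 = w9 XOR w12 = 1 XOR 0 = 1

w10 = 1; w12 = 0; w16 = 1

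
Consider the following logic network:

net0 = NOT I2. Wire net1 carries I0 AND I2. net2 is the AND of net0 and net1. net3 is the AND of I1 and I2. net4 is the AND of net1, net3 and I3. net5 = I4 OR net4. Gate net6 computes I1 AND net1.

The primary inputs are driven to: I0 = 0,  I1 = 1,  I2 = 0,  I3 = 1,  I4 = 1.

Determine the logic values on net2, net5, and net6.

net0 = NOT I2 = NOT 0 = 1
net1 = I0 AND I2 = 0 AND 0 = 0
net2 = net0 AND net1 = 1 AND 0 = 0
net3 = I1 AND I2 = 1 AND 0 = 0
net4 = net1 AND net3 AND I3 = 0 AND 0 AND 1 = 0
net5 = I4 OR net4 = 1 OR 0 = 1
net6 = I1 AND net1 = 1 AND 0 = 0

net2 = 0, net5 = 1, net6 = 0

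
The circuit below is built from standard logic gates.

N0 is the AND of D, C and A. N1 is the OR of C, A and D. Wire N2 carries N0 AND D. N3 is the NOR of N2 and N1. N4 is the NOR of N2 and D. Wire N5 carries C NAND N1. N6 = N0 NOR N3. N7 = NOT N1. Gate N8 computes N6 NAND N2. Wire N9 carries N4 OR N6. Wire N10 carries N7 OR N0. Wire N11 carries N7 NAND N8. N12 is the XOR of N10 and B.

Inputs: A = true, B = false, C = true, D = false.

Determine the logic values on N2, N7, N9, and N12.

N2 = false  N7 = false  N9 = true  N12 = false

N0 = D AND C AND A = false AND true AND true = false
N1 = C OR A OR D = true OR true OR false = true
N2 = N0 AND D = false AND false = false
N3 = N2 NOR N1 = false NOR true = false
N4 = N2 NOR D = false NOR false = true
N6 = N0 NOR N3 = false NOR false = true
N7 = NOT N1 = NOT true = false
N9 = N4 OR N6 = true OR true = true
N10 = N7 OR N0 = false OR false = false
N12 = N10 XOR B = false XOR false = false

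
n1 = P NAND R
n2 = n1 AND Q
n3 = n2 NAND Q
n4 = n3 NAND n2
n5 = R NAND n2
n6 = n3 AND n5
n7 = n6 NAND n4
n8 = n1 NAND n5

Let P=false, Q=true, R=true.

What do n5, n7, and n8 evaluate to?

n5 = false  n7 = true  n8 = true

n1 = P NAND R = false NAND true = true
n2 = n1 AND Q = true AND true = true
n3 = n2 NAND Q = true NAND true = false
n4 = n3 NAND n2 = false NAND true = true
n5 = R NAND n2 = true NAND true = false
n6 = n3 AND n5 = false AND false = false
n7 = n6 NAND n4 = false NAND true = true
n8 = n1 NAND n5 = true NAND false = true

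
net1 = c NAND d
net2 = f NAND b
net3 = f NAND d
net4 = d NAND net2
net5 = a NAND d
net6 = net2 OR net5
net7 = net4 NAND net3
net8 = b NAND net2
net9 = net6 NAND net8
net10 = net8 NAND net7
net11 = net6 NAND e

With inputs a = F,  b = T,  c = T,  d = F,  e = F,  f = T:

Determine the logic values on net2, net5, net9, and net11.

net2 = F, net5 = T, net9 = F, net11 = T

net2 = f NAND b = T NAND T = F
net5 = a NAND d = F NAND F = T
net6 = net2 OR net5 = F OR T = T
net8 = b NAND net2 = T NAND F = T
net9 = net6 NAND net8 = T NAND T = F
net11 = net6 NAND e = T NAND F = T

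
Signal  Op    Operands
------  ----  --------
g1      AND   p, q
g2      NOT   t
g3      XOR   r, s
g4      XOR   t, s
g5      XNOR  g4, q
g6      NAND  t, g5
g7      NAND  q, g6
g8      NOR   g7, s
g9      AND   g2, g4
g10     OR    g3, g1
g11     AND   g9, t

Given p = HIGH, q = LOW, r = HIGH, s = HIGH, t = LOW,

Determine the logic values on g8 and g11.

g8 = LOW, g11 = LOW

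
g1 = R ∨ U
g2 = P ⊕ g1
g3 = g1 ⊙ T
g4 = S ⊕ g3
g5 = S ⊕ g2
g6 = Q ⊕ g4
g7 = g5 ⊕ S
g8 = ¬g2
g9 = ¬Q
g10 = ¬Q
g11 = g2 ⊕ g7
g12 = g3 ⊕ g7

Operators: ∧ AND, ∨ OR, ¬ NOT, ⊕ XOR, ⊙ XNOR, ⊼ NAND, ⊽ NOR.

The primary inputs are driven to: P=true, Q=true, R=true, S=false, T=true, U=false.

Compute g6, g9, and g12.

g6 = false, g9 = false, g12 = true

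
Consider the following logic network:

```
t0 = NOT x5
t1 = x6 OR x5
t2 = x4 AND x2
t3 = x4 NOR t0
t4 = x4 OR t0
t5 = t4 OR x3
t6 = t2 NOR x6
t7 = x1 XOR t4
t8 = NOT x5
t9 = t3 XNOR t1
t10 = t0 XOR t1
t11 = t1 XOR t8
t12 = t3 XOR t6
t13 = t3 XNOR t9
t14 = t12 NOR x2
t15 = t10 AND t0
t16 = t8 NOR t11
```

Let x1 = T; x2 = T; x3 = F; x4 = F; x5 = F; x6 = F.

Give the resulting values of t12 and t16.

t0 = NOT x5 = NOT F = T
t1 = x6 OR x5 = F OR F = F
t2 = x4 AND x2 = F AND T = F
t3 = x4 NOR t0 = F NOR T = F
t6 = t2 NOR x6 = F NOR F = T
t8 = NOT x5 = NOT F = T
t11 = t1 XOR t8 = F XOR T = T
t12 = t3 XOR t6 = F XOR T = T
t16 = t8 NOR t11 = T NOR T = F

t12 = T, t16 = F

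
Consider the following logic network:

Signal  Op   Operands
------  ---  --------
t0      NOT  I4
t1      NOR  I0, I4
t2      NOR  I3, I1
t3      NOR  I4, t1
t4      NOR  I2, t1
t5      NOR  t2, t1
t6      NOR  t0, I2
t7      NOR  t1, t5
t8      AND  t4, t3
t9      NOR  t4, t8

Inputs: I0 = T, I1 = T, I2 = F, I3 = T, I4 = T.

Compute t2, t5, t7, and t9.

t2 = F, t5 = T, t7 = F, t9 = F

t1 = I0 NOR I4 = T NOR T = F
t2 = I3 NOR I1 = T NOR T = F
t3 = I4 NOR t1 = T NOR F = F
t4 = I2 NOR t1 = F NOR F = T
t5 = t2 NOR t1 = F NOR F = T
t7 = t1 NOR t5 = F NOR T = F
t8 = t4 AND t3 = T AND F = F
t9 = t4 NOR t8 = T NOR F = F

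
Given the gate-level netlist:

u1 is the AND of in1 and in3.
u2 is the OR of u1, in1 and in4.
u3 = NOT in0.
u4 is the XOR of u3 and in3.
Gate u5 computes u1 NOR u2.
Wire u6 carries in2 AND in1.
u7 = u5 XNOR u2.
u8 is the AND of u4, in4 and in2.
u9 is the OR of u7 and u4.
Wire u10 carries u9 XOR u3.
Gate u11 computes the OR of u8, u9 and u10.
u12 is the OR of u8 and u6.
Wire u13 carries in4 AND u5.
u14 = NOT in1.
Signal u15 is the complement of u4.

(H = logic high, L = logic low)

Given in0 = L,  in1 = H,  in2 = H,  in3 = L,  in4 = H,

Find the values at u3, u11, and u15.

u3 = H; u11 = H; u15 = L

u1 = in1 AND in3 = H AND L = L
u2 = u1 OR in1 OR in4 = L OR H OR H = H
u3 = NOT in0 = NOT L = H
u4 = u3 XOR in3 = H XOR L = H
u5 = u1 NOR u2 = L NOR H = L
u7 = u5 XNOR u2 = L XNOR H = L
u8 = u4 AND in4 AND in2 = H AND H AND H = H
u9 = u7 OR u4 = L OR H = H
u10 = u9 XOR u3 = H XOR H = L
u11 = u8 OR u9 OR u10 = H OR H OR L = H
u15 = NOT u4 = NOT H = L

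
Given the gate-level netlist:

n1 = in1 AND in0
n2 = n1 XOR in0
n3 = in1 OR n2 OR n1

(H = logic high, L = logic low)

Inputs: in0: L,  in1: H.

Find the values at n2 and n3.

n2 = L; n3 = H

n1 = in1 AND in0 = H AND L = L
n2 = n1 XOR in0 = L XOR L = L
n3 = in1 OR n2 OR n1 = H OR L OR L = H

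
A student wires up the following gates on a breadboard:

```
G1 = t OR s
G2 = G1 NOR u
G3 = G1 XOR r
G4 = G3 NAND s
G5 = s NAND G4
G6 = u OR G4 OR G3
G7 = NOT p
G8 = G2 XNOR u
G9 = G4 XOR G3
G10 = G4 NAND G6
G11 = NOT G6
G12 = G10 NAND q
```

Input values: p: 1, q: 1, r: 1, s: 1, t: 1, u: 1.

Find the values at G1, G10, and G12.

G1 = 1, G10 = 0, G12 = 1

G1 = t OR s = 1 OR 1 = 1
G3 = G1 XOR r = 1 XOR 1 = 0
G4 = G3 NAND s = 0 NAND 1 = 1
G6 = u OR G4 OR G3 = 1 OR 1 OR 0 = 1
G10 = G4 NAND G6 = 1 NAND 1 = 0
G12 = G10 NAND q = 0 NAND 1 = 1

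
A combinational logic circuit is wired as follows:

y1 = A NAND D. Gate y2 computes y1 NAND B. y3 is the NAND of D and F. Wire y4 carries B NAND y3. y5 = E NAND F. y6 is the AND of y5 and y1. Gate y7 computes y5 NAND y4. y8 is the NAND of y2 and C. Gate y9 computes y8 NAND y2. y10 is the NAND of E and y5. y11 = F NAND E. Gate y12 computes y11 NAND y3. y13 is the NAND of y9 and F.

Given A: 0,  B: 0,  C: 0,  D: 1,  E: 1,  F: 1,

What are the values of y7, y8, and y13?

y7 = 1; y8 = 1; y13 = 1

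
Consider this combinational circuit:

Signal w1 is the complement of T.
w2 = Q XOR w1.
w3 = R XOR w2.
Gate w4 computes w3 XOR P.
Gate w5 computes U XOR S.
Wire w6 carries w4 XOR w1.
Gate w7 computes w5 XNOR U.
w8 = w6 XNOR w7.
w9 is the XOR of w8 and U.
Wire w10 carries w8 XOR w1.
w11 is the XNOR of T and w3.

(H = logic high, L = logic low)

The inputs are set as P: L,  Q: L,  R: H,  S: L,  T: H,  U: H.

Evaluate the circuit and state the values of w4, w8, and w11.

w4 = H, w8 = H, w11 = H

w1 = NOT T = NOT H = L
w2 = Q XOR w1 = L XOR L = L
w3 = R XOR w2 = H XOR L = H
w4 = w3 XOR P = H XOR L = H
w5 = U XOR S = H XOR L = H
w6 = w4 XOR w1 = H XOR L = H
w7 = w5 XNOR U = H XNOR H = H
w8 = w6 XNOR w7 = H XNOR H = H
w11 = T XNOR w3 = H XNOR H = H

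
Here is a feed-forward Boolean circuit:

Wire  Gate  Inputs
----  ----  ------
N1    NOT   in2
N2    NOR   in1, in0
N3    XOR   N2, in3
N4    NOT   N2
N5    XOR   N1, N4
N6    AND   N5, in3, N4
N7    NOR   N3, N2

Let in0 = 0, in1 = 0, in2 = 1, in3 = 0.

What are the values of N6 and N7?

N6 = 0; N7 = 0

N1 = NOT in2 = NOT 1 = 0
N2 = in1 NOR in0 = 0 NOR 0 = 1
N3 = N2 XOR in3 = 1 XOR 0 = 1
N4 = NOT N2 = NOT 1 = 0
N5 = N1 XOR N4 = 0 XOR 0 = 0
N6 = N5 AND in3 AND N4 = 0 AND 0 AND 0 = 0
N7 = N3 NOR N2 = 1 NOR 1 = 0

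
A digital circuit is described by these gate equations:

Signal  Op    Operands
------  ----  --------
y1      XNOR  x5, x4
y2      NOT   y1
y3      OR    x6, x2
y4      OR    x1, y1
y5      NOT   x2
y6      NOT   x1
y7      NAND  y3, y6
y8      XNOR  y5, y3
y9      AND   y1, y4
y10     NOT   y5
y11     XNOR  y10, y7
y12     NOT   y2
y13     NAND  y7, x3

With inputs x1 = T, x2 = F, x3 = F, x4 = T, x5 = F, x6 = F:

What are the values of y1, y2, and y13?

y1 = F; y2 = T; y13 = T

y1 = x5 XNOR x4 = F XNOR T = F
y2 = NOT y1 = NOT F = T
y3 = x6 OR x2 = F OR F = F
y6 = NOT x1 = NOT T = F
y7 = y3 NAND y6 = F NAND F = T
y13 = y7 NAND x3 = T NAND F = T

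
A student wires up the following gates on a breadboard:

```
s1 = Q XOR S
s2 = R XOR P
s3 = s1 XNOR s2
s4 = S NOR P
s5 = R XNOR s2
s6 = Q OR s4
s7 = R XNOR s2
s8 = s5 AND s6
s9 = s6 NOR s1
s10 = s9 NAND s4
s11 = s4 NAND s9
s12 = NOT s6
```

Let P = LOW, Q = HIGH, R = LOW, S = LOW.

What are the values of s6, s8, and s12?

s6 = HIGH, s8 = HIGH, s12 = LOW

s2 = R XOR P = LOW XOR LOW = LOW
s4 = S NOR P = LOW NOR LOW = HIGH
s5 = R XNOR s2 = LOW XNOR LOW = HIGH
s6 = Q OR s4 = HIGH OR HIGH = HIGH
s8 = s5 AND s6 = HIGH AND HIGH = HIGH
s12 = NOT s6 = NOT HIGH = LOW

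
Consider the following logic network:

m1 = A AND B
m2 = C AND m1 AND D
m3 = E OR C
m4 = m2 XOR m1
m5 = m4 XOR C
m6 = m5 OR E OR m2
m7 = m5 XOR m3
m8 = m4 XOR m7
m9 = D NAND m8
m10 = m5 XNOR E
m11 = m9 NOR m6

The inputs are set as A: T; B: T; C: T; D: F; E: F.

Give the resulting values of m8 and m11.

m1 = A AND B = T AND T = T
m2 = C AND m1 AND D = T AND T AND F = F
m3 = E OR C = F OR T = T
m4 = m2 XOR m1 = F XOR T = T
m5 = m4 XOR C = T XOR T = F
m6 = m5 OR E OR m2 = F OR F OR F = F
m7 = m5 XOR m3 = F XOR T = T
m8 = m4 XOR m7 = T XOR T = F
m9 = D NAND m8 = F NAND F = T
m11 = m9 NOR m6 = T NOR F = F

m8 = F, m11 = F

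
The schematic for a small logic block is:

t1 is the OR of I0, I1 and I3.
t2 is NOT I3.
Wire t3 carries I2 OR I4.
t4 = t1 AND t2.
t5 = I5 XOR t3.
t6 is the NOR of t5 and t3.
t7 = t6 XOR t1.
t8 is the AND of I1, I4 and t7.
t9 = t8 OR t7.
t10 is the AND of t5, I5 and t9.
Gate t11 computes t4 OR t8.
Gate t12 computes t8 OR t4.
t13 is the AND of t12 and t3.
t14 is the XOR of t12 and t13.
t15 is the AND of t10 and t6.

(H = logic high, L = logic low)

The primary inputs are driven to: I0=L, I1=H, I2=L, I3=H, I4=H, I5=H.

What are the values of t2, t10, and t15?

t1 = I0 OR I1 OR I3 = L OR H OR H = H
t2 = NOT I3 = NOT H = L
t3 = I2 OR I4 = L OR H = H
t5 = I5 XOR t3 = H XOR H = L
t6 = t5 NOR t3 = L NOR H = L
t7 = t6 XOR t1 = L XOR H = H
t8 = I1 AND I4 AND t7 = H AND H AND H = H
t9 = t8 OR t7 = H OR H = H
t10 = t5 AND I5 AND t9 = L AND H AND H = L
t15 = t10 AND t6 = L AND L = L

t2 = L; t10 = L; t15 = L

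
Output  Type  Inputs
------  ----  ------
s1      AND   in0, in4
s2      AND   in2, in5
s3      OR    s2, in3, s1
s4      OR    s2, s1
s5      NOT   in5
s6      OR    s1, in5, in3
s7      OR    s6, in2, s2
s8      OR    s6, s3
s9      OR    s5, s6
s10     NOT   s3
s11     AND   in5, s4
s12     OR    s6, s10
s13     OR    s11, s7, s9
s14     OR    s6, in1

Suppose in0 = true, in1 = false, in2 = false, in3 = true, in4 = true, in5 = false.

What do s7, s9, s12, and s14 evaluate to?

s1 = in0 AND in4 = true AND true = true
s2 = in2 AND in5 = false AND false = false
s3 = s2 OR in3 OR s1 = false OR true OR true = true
s5 = NOT in5 = NOT false = true
s6 = s1 OR in5 OR in3 = true OR false OR true = true
s7 = s6 OR in2 OR s2 = true OR false OR false = true
s9 = s5 OR s6 = true OR true = true
s10 = NOT s3 = NOT true = false
s12 = s6 OR s10 = true OR false = true
s14 = s6 OR in1 = true OR false = true

s7 = true; s9 = true; s12 = true; s14 = true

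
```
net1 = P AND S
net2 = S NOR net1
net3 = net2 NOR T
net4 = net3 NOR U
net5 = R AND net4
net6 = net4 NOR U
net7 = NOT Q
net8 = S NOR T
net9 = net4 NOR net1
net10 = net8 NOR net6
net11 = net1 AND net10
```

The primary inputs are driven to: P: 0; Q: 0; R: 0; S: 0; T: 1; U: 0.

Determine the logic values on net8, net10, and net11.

net8 = 0  net10 = 1  net11 = 0

net1 = P AND S = 0 AND 0 = 0
net2 = S NOR net1 = 0 NOR 0 = 1
net3 = net2 NOR T = 1 NOR 1 = 0
net4 = net3 NOR U = 0 NOR 0 = 1
net6 = net4 NOR U = 1 NOR 0 = 0
net8 = S NOR T = 0 NOR 1 = 0
net10 = net8 NOR net6 = 0 NOR 0 = 1
net11 = net1 AND net10 = 0 AND 1 = 0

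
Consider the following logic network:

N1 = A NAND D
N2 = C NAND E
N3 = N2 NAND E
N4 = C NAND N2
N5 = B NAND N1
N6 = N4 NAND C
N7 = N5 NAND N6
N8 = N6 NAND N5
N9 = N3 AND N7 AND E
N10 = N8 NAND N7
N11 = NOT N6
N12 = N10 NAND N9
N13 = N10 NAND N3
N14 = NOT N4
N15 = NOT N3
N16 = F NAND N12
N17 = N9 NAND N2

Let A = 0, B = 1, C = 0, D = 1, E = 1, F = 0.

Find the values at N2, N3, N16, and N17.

N2 = 1; N3 = 0; N16 = 1; N17 = 1

N1 = A NAND D = 0 NAND 1 = 1
N2 = C NAND E = 0 NAND 1 = 1
N3 = N2 NAND E = 1 NAND 1 = 0
N4 = C NAND N2 = 0 NAND 1 = 1
N5 = B NAND N1 = 1 NAND 1 = 0
N6 = N4 NAND C = 1 NAND 0 = 1
N7 = N5 NAND N6 = 0 NAND 1 = 1
N8 = N6 NAND N5 = 1 NAND 0 = 1
N9 = N3 AND N7 AND E = 0 AND 1 AND 1 = 0
N10 = N8 NAND N7 = 1 NAND 1 = 0
N12 = N10 NAND N9 = 0 NAND 0 = 1
N16 = F NAND N12 = 0 NAND 1 = 1
N17 = N9 NAND N2 = 0 NAND 1 = 1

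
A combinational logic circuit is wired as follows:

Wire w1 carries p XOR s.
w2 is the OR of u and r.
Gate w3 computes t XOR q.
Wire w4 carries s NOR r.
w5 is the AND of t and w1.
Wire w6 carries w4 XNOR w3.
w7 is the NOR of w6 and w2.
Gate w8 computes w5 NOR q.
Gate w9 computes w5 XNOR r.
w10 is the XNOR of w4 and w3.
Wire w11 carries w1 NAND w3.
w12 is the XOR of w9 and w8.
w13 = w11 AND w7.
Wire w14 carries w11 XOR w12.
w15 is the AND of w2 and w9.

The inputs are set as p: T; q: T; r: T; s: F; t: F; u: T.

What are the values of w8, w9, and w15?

w1 = p XOR s = T XOR F = T
w2 = u OR r = T OR T = T
w5 = t AND w1 = F AND T = F
w8 = w5 NOR q = F NOR T = F
w9 = w5 XNOR r = F XNOR T = F
w15 = w2 AND w9 = T AND F = F

w8 = F, w9 = F, w15 = F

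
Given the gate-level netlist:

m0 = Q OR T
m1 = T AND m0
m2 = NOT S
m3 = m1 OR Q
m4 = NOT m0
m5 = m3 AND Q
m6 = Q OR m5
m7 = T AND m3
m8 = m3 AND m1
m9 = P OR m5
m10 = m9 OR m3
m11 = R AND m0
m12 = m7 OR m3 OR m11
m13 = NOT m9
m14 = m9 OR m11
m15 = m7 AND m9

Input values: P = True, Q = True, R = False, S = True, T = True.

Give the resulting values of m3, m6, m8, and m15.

m3 = True, m6 = True, m8 = True, m15 = True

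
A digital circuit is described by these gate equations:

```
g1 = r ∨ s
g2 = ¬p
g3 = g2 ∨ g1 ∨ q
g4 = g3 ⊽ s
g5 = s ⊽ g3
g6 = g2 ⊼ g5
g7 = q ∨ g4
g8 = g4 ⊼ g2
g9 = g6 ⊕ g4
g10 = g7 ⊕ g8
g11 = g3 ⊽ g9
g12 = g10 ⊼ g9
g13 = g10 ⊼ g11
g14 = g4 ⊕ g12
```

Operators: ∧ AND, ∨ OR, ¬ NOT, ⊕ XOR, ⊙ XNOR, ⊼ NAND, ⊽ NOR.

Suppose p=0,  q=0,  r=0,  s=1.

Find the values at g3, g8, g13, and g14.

g3 = 1, g8 = 1, g13 = 1, g14 = 0

g1 = r OR s = 0 OR 1 = 1
g2 = NOT p = NOT 0 = 1
g3 = g2 OR g1 OR q = 1 OR 1 OR 0 = 1
g4 = g3 NOR s = 1 NOR 1 = 0
g5 = s NOR g3 = 1 NOR 1 = 0
g6 = g2 NAND g5 = 1 NAND 0 = 1
g7 = q OR g4 = 0 OR 0 = 0
g8 = g4 NAND g2 = 0 NAND 1 = 1
g9 = g6 XOR g4 = 1 XOR 0 = 1
g10 = g7 XOR g8 = 0 XOR 1 = 1
g11 = g3 NOR g9 = 1 NOR 1 = 0
g12 = g10 NAND g9 = 1 NAND 1 = 0
g13 = g10 NAND g11 = 1 NAND 0 = 1
g14 = g4 XOR g12 = 0 XOR 0 = 0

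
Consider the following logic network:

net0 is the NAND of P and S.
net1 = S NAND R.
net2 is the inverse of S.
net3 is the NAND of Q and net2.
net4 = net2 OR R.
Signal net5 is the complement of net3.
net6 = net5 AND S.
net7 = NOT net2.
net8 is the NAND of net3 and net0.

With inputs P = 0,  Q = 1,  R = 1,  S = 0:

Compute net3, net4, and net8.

net3 = 0  net4 = 1  net8 = 1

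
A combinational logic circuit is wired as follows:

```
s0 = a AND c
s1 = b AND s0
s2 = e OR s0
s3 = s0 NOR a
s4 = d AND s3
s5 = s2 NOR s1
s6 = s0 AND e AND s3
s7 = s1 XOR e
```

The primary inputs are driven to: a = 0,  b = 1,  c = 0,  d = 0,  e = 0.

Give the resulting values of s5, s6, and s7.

s0 = a AND c = 0 AND 0 = 0
s1 = b AND s0 = 1 AND 0 = 0
s2 = e OR s0 = 0 OR 0 = 0
s3 = s0 NOR a = 0 NOR 0 = 1
s5 = s2 NOR s1 = 0 NOR 0 = 1
s6 = s0 AND e AND s3 = 0 AND 0 AND 1 = 0
s7 = s1 XOR e = 0 XOR 0 = 0

s5 = 1; s6 = 0; s7 = 0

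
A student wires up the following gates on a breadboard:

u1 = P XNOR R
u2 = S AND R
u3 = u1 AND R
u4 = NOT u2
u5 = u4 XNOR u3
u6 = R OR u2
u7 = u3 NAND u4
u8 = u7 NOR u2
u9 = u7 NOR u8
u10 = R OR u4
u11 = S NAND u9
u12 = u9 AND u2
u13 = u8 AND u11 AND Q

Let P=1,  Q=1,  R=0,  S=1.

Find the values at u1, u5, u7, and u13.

u1 = 0, u5 = 0, u7 = 1, u13 = 0

u1 = P XNOR R = 1 XNOR 0 = 0
u2 = S AND R = 1 AND 0 = 0
u3 = u1 AND R = 0 AND 0 = 0
u4 = NOT u2 = NOT 0 = 1
u5 = u4 XNOR u3 = 1 XNOR 0 = 0
u7 = u3 NAND u4 = 0 NAND 1 = 1
u8 = u7 NOR u2 = 1 NOR 0 = 0
u9 = u7 NOR u8 = 1 NOR 0 = 0
u11 = S NAND u9 = 1 NAND 0 = 1
u13 = u8 AND u11 AND Q = 0 AND 1 AND 1 = 0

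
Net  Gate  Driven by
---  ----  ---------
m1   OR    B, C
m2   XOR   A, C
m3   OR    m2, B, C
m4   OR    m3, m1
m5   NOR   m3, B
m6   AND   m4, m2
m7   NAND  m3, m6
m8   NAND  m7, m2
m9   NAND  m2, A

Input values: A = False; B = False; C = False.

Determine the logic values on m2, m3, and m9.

m2 = False; m3 = False; m9 = True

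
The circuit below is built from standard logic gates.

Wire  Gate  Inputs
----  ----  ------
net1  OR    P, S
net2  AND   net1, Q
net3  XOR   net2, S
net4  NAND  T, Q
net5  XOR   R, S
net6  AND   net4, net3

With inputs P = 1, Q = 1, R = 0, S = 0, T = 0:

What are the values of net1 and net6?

net1 = 1, net6 = 1

net1 = P OR S = 1 OR 0 = 1
net2 = net1 AND Q = 1 AND 1 = 1
net3 = net2 XOR S = 1 XOR 0 = 1
net4 = T NAND Q = 0 NAND 1 = 1
net6 = net4 AND net3 = 1 AND 1 = 1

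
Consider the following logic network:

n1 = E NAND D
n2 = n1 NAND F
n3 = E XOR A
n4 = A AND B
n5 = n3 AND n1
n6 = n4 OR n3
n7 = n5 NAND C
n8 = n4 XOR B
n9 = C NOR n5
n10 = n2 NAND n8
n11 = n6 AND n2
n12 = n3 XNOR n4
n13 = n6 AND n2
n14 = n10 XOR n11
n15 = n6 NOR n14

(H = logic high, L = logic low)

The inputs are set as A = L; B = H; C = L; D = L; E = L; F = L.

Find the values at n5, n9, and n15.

n1 = E NAND D = L NAND L = H
n2 = n1 NAND F = H NAND L = H
n3 = E XOR A = L XOR L = L
n4 = A AND B = L AND H = L
n5 = n3 AND n1 = L AND H = L
n6 = n4 OR n3 = L OR L = L
n8 = n4 XOR B = L XOR H = H
n9 = C NOR n5 = L NOR L = H
n10 = n2 NAND n8 = H NAND H = L
n11 = n6 AND n2 = L AND H = L
n14 = n10 XOR n11 = L XOR L = L
n15 = n6 NOR n14 = L NOR L = H

n5 = L, n9 = H, n15 = H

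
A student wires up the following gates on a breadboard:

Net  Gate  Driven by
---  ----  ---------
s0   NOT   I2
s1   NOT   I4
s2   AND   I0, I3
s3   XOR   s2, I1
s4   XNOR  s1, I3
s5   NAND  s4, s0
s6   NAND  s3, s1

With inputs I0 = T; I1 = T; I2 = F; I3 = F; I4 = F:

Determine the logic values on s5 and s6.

s0 = NOT I2 = NOT F = T
s1 = NOT I4 = NOT F = T
s2 = I0 AND I3 = T AND F = F
s3 = s2 XOR I1 = F XOR T = T
s4 = s1 XNOR I3 = T XNOR F = F
s5 = s4 NAND s0 = F NAND T = T
s6 = s3 NAND s1 = T NAND T = F

s5 = T, s6 = F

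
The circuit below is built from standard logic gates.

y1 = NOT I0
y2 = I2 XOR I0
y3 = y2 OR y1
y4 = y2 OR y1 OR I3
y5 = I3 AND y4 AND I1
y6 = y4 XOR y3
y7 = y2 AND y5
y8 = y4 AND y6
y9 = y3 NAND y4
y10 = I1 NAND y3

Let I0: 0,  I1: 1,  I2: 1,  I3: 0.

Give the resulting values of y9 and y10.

y9 = 0  y10 = 0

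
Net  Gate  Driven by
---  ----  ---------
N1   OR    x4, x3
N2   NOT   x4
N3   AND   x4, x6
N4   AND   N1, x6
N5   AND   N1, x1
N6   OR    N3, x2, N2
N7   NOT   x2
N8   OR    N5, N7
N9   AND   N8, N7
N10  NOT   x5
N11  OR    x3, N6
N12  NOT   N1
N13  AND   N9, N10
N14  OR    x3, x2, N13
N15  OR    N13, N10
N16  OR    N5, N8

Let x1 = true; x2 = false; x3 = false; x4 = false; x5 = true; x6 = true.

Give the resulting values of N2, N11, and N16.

N1 = x4 OR x3 = false OR false = false
N2 = NOT x4 = NOT false = true
N3 = x4 AND x6 = false AND true = false
N5 = N1 AND x1 = false AND true = false
N6 = N3 OR x2 OR N2 = false OR false OR true = true
N7 = NOT x2 = NOT false = true
N8 = N5 OR N7 = false OR true = true
N11 = x3 OR N6 = false OR true = true
N16 = N5 OR N8 = false OR true = true

N2 = true  N11 = true  N16 = true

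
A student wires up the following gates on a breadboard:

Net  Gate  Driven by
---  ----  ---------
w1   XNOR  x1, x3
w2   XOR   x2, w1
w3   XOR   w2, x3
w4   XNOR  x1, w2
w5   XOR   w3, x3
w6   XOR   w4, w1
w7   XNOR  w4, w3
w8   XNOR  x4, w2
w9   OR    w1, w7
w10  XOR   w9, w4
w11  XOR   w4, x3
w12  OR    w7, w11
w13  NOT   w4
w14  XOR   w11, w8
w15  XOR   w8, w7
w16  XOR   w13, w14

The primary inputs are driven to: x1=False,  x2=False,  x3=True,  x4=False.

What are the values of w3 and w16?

w3 = True; w16 = True

w1 = x1 XNOR x3 = False XNOR True = False
w2 = x2 XOR w1 = False XOR False = False
w3 = w2 XOR x3 = False XOR True = True
w4 = x1 XNOR w2 = False XNOR False = True
w8 = x4 XNOR w2 = False XNOR False = True
w11 = w4 XOR x3 = True XOR True = False
w13 = NOT w4 = NOT True = False
w14 = w11 XOR w8 = False XOR True = True
w16 = w13 XOR w14 = False XOR True = True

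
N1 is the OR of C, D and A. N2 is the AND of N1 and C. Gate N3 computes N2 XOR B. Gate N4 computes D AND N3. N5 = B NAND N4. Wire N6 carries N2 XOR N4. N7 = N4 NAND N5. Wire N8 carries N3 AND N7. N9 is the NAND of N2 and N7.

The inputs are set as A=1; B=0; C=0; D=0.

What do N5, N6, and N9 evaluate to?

N1 = C OR D OR A = 0 OR 0 OR 1 = 1
N2 = N1 AND C = 1 AND 0 = 0
N3 = N2 XOR B = 0 XOR 0 = 0
N4 = D AND N3 = 0 AND 0 = 0
N5 = B NAND N4 = 0 NAND 0 = 1
N6 = N2 XOR N4 = 0 XOR 0 = 0
N7 = N4 NAND N5 = 0 NAND 1 = 1
N9 = N2 NAND N7 = 0 NAND 1 = 1

N5 = 1  N6 = 0  N9 = 1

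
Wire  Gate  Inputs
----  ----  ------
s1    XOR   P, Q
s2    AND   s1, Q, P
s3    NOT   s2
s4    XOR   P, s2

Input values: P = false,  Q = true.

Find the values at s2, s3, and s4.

s2 = false; s3 = true; s4 = false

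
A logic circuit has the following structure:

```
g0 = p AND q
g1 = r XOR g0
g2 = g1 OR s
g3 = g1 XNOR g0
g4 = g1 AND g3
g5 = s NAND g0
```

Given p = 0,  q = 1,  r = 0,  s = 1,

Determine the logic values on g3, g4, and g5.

g3 = 1  g4 = 0  g5 = 1

g0 = p AND q = 0 AND 1 = 0
g1 = r XOR g0 = 0 XOR 0 = 0
g3 = g1 XNOR g0 = 0 XNOR 0 = 1
g4 = g1 AND g3 = 0 AND 1 = 0
g5 = s NAND g0 = 1 NAND 0 = 1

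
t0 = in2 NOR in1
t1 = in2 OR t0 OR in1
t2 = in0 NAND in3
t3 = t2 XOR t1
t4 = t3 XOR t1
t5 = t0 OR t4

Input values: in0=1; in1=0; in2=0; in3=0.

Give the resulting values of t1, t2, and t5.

t1 = 1, t2 = 1, t5 = 1

t0 = in2 NOR in1 = 0 NOR 0 = 1
t1 = in2 OR t0 OR in1 = 0 OR 1 OR 0 = 1
t2 = in0 NAND in3 = 1 NAND 0 = 1
t3 = t2 XOR t1 = 1 XOR 1 = 0
t4 = t3 XOR t1 = 0 XOR 1 = 1
t5 = t0 OR t4 = 1 OR 1 = 1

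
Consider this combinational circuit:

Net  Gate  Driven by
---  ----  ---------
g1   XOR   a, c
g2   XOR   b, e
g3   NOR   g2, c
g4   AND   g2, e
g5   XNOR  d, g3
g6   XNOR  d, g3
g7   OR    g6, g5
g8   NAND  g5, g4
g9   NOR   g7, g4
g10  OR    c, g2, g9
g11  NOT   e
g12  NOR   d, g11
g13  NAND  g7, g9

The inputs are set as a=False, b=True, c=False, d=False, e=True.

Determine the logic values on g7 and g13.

g7 = False, g13 = True

g2 = b XOR e = True XOR True = False
g3 = g2 NOR c = False NOR False = True
g4 = g2 AND e = False AND True = False
g5 = d XNOR g3 = False XNOR True = False
g6 = d XNOR g3 = False XNOR True = False
g7 = g6 OR g5 = False OR False = False
g9 = g7 NOR g4 = False NOR False = True
g13 = g7 NAND g9 = False NAND True = True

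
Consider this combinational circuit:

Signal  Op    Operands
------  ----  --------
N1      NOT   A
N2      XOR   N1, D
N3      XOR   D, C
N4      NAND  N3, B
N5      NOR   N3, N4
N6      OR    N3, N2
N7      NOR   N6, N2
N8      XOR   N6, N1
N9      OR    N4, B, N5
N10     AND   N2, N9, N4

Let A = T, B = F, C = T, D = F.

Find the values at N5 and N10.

N5 = F, N10 = F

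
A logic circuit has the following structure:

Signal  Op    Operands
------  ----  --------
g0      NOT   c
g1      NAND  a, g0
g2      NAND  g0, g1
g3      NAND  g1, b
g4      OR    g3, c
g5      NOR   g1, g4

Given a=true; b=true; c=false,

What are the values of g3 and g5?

g3 = true  g5 = false

g0 = NOT c = NOT false = true
g1 = a NAND g0 = true NAND true = false
g3 = g1 NAND b = false NAND true = true
g4 = g3 OR c = true OR false = true
g5 = g1 NOR g4 = false NOR true = false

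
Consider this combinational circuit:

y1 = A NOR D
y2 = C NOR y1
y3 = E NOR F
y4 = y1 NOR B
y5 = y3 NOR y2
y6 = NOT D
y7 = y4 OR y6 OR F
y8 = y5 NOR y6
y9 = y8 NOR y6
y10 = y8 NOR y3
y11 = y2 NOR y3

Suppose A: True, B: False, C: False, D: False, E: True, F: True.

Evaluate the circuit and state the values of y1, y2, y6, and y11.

y1 = False; y2 = True; y6 = True; y11 = False

y1 = A NOR D = True NOR False = False
y2 = C NOR y1 = False NOR False = True
y3 = E NOR F = True NOR True = False
y6 = NOT D = NOT False = True
y11 = y2 NOR y3 = True NOR False = False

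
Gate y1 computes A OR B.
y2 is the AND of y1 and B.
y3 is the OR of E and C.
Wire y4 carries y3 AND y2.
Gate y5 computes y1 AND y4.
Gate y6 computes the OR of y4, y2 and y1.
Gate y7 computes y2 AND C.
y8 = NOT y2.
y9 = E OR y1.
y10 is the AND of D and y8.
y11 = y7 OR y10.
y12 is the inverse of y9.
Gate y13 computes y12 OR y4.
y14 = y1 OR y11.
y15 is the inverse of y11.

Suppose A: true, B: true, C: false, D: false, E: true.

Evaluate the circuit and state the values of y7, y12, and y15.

y1 = A OR B = true OR true = true
y2 = y1 AND B = true AND true = true
y7 = y2 AND C = true AND false = false
y8 = NOT y2 = NOT true = false
y9 = E OR y1 = true OR true = true
y10 = D AND y8 = false AND false = false
y11 = y7 OR y10 = false OR false = false
y12 = NOT y9 = NOT true = false
y15 = NOT y11 = NOT false = true

y7 = false; y12 = false; y15 = true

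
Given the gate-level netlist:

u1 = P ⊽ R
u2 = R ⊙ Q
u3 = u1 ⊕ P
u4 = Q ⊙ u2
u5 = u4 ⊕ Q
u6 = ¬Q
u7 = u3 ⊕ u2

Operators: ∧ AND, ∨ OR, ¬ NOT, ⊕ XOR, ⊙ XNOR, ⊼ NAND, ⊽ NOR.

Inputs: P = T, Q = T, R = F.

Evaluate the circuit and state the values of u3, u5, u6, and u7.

u1 = P NOR R = T NOR F = F
u2 = R XNOR Q = F XNOR T = F
u3 = u1 XOR P = F XOR T = T
u4 = Q XNOR u2 = T XNOR F = F
u5 = u4 XOR Q = F XOR T = T
u6 = NOT Q = NOT T = F
u7 = u3 XOR u2 = T XOR F = T

u3 = T, u5 = T, u6 = F, u7 = T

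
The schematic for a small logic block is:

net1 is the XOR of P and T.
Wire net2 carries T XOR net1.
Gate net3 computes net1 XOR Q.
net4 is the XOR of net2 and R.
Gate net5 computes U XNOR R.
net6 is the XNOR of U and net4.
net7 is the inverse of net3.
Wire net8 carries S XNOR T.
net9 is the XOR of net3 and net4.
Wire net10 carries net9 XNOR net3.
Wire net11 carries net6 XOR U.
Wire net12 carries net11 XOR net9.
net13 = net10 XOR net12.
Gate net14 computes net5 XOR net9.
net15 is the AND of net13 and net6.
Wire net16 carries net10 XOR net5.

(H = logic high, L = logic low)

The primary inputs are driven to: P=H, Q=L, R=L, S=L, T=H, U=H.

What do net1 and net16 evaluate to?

net1 = L, net16 = L

net1 = P XOR T = H XOR H = L
net2 = T XOR net1 = H XOR L = H
net3 = net1 XOR Q = L XOR L = L
net4 = net2 XOR R = H XOR L = H
net5 = U XNOR R = H XNOR L = L
net9 = net3 XOR net4 = L XOR H = H
net10 = net9 XNOR net3 = H XNOR L = L
net16 = net10 XOR net5 = L XOR L = L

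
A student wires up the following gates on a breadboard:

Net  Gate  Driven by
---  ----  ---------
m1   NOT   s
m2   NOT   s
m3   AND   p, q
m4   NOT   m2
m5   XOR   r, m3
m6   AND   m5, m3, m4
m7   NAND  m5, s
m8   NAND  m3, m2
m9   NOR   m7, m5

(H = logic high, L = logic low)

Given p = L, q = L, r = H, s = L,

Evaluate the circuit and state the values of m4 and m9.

m4 = L; m9 = L

m2 = NOT s = NOT L = H
m3 = p AND q = L AND L = L
m4 = NOT m2 = NOT H = L
m5 = r XOR m3 = H XOR L = H
m7 = m5 NAND s = H NAND L = H
m9 = m7 NOR m5 = H NOR H = L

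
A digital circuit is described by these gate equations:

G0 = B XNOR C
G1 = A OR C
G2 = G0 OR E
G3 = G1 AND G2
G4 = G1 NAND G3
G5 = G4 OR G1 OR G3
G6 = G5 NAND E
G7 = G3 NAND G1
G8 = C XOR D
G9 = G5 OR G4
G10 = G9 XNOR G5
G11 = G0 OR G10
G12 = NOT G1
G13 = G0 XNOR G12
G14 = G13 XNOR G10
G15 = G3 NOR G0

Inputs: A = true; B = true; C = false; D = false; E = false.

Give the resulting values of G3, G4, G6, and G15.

G0 = B XNOR C = true XNOR false = false
G1 = A OR C = true OR false = true
G2 = G0 OR E = false OR false = false
G3 = G1 AND G2 = true AND false = false
G4 = G1 NAND G3 = true NAND false = true
G5 = G4 OR G1 OR G3 = true OR true OR false = true
G6 = G5 NAND E = true NAND false = true
G15 = G3 NOR G0 = false NOR false = true

G3 = false, G4 = true, G6 = true, G15 = true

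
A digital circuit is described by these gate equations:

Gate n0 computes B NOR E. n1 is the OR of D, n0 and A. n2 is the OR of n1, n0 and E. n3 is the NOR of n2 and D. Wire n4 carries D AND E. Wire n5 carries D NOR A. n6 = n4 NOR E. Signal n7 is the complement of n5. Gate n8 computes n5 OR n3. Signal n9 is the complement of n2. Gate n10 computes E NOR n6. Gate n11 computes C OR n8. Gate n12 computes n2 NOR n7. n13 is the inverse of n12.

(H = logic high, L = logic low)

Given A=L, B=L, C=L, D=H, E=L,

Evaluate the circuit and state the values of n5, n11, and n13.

n0 = B NOR E = L NOR L = H
n1 = D OR n0 OR A = H OR H OR L = H
n2 = n1 OR n0 OR E = H OR H OR L = H
n3 = n2 NOR D = H NOR H = L
n5 = D NOR A = H NOR L = L
n7 = NOT n5 = NOT L = H
n8 = n5 OR n3 = L OR L = L
n11 = C OR n8 = L OR L = L
n12 = n2 NOR n7 = H NOR H = L
n13 = NOT n12 = NOT L = H

n5 = L; n11 = L; n13 = H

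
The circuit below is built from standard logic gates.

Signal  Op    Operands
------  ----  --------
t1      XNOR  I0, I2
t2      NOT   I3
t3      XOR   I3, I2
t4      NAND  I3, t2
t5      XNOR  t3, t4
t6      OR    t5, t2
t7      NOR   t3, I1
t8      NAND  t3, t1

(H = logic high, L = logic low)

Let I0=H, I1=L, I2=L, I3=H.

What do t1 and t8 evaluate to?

t1 = I0 XNOR I2 = H XNOR L = L
t3 = I3 XOR I2 = H XOR L = H
t8 = t3 NAND t1 = H NAND L = H

t1 = L  t8 = H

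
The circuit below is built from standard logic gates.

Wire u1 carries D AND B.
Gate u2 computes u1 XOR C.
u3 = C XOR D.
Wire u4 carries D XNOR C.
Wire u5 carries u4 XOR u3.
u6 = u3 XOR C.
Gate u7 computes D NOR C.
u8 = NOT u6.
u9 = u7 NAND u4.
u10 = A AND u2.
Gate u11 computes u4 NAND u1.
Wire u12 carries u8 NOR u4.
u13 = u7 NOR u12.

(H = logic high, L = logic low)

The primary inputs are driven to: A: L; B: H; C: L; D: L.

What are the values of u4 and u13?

u4 = H; u13 = L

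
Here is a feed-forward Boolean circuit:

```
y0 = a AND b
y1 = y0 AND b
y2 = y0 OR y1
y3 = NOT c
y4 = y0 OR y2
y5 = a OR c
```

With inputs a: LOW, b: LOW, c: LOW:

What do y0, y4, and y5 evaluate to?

y0 = a AND b = LOW AND LOW = LOW
y1 = y0 AND b = LOW AND LOW = LOW
y2 = y0 OR y1 = LOW OR LOW = LOW
y4 = y0 OR y2 = LOW OR LOW = LOW
y5 = a OR c = LOW OR LOW = LOW

y0 = LOW, y4 = LOW, y5 = LOW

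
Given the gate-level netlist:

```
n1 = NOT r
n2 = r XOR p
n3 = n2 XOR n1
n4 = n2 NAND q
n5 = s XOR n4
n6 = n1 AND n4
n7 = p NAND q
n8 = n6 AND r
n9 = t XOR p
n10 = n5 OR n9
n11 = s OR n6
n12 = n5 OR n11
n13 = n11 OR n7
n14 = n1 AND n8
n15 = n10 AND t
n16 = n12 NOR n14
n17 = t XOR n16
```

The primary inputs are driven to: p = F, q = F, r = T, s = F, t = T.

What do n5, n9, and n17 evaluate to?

n5 = T; n9 = T; n17 = T

n1 = NOT r = NOT T = F
n2 = r XOR p = T XOR F = T
n4 = n2 NAND q = T NAND F = T
n5 = s XOR n4 = F XOR T = T
n6 = n1 AND n4 = F AND T = F
n8 = n6 AND r = F AND T = F
n9 = t XOR p = T XOR F = T
n11 = s OR n6 = F OR F = F
n12 = n5 OR n11 = T OR F = T
n14 = n1 AND n8 = F AND F = F
n16 = n12 NOR n14 = T NOR F = F
n17 = t XOR n16 = T XOR F = T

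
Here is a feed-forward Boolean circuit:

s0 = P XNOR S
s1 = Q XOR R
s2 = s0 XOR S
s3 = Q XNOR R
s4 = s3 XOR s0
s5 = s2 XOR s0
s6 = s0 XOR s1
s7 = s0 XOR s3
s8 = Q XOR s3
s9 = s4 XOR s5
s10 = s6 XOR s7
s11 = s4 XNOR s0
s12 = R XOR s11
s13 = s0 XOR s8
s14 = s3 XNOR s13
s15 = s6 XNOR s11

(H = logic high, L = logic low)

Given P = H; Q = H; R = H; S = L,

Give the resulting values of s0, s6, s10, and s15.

s0 = P XNOR S = H XNOR L = L
s1 = Q XOR R = H XOR H = L
s3 = Q XNOR R = H XNOR H = H
s4 = s3 XOR s0 = H XOR L = H
s6 = s0 XOR s1 = L XOR L = L
s7 = s0 XOR s3 = L XOR H = H
s10 = s6 XOR s7 = L XOR H = H
s11 = s4 XNOR s0 = H XNOR L = L
s15 = s6 XNOR s11 = L XNOR L = H

s0 = L  s6 = L  s10 = H  s15 = H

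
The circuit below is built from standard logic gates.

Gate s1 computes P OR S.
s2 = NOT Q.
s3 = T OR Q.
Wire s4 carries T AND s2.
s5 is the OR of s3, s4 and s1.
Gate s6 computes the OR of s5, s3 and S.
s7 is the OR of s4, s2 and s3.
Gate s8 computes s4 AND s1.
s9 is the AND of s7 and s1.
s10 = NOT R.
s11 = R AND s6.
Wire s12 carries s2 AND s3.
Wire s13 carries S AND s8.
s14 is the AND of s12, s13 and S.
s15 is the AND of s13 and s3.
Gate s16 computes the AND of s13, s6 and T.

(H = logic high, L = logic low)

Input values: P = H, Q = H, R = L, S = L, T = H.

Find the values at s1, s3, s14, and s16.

s1 = H, s3 = H, s14 = L, s16 = L

s1 = P OR S = H OR L = H
s2 = NOT Q = NOT H = L
s3 = T OR Q = H OR H = H
s4 = T AND s2 = H AND L = L
s5 = s3 OR s4 OR s1 = H OR L OR H = H
s6 = s5 OR s3 OR S = H OR H OR L = H
s8 = s4 AND s1 = L AND H = L
s12 = s2 AND s3 = L AND H = L
s13 = S AND s8 = L AND L = L
s14 = s12 AND s13 AND S = L AND L AND L = L
s16 = s13 AND s6 AND T = L AND H AND H = L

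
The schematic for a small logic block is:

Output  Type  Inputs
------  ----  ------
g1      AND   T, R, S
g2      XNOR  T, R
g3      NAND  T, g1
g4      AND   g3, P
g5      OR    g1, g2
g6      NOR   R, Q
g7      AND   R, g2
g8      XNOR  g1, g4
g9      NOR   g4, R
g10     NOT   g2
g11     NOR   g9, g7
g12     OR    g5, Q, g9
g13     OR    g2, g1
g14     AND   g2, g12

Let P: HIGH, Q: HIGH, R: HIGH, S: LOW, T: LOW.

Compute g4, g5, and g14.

g4 = HIGH, g5 = LOW, g14 = LOW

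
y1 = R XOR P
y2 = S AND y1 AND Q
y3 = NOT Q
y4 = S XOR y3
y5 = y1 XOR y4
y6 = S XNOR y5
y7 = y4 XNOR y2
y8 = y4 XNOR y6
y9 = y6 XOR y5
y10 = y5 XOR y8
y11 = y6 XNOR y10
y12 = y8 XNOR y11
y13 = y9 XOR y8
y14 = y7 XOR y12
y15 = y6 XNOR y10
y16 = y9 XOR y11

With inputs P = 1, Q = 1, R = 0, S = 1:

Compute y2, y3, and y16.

y2 = 1, y3 = 0, y16 = 1

y1 = R XOR P = 0 XOR 1 = 1
y2 = S AND y1 AND Q = 1 AND 1 AND 1 = 1
y3 = NOT Q = NOT 1 = 0
y4 = S XOR y3 = 1 XOR 0 = 1
y5 = y1 XOR y4 = 1 XOR 1 = 0
y6 = S XNOR y5 = 1 XNOR 0 = 0
y8 = y4 XNOR y6 = 1 XNOR 0 = 0
y9 = y6 XOR y5 = 0 XOR 0 = 0
y10 = y5 XOR y8 = 0 XOR 0 = 0
y11 = y6 XNOR y10 = 0 XNOR 0 = 1
y16 = y9 XOR y11 = 0 XOR 1 = 1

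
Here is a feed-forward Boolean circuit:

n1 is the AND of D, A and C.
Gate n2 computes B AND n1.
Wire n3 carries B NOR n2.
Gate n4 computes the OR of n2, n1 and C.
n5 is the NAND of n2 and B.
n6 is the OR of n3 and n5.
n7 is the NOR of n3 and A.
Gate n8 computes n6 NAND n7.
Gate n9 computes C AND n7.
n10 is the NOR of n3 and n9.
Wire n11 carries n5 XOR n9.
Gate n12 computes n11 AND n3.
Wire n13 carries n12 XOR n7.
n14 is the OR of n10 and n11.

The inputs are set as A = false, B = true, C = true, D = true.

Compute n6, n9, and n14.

n1 = D AND A AND C = true AND false AND true = false
n2 = B AND n1 = true AND false = false
n3 = B NOR n2 = true NOR false = false
n5 = n2 NAND B = false NAND true = true
n6 = n3 OR n5 = false OR true = true
n7 = n3 NOR A = false NOR false = true
n9 = C AND n7 = true AND true = true
n10 = n3 NOR n9 = false NOR true = false
n11 = n5 XOR n9 = true XOR true = false
n14 = n10 OR n11 = false OR false = false

n6 = true, n9 = true, n14 = false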